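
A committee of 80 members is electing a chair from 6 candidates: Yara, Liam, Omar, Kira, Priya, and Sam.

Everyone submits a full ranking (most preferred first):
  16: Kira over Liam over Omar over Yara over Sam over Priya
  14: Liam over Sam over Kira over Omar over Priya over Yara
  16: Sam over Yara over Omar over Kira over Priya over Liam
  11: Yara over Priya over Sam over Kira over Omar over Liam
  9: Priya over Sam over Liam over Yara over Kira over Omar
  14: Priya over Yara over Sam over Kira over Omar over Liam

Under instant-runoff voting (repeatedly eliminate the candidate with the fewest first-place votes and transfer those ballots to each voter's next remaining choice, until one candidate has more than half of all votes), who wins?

Sam

Round 1: Yara 11, Liam 14, Omar 0, Kira 16, Priya 23, Sam 16. Omar eliminated.
Round 2: Yara 11, Liam 14, Kira 16, Priya 23, Sam 16. Yara eliminated.
Round 3: Liam 14, Kira 16, Priya 34, Sam 16. Liam eliminated.
Round 4: Kira 16, Priya 34, Sam 30. Kira eliminated.
Round 5: Priya 34, Sam 46. Sam has a majority (≥41).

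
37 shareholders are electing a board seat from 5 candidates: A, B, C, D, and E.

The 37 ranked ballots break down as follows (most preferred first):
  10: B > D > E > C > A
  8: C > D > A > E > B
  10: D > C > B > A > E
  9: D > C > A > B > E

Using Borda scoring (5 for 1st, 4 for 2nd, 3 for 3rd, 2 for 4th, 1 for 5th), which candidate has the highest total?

A: 10×1 + 8×3 + 10×2 + 9×3 = 81
B: 10×5 + 8×1 + 10×3 + 9×2 = 106
C: 10×2 + 8×5 + 10×4 + 9×4 = 136
D: 10×4 + 8×4 + 10×5 + 9×5 = 167
E: 10×3 + 8×2 + 10×1 + 9×1 = 65

D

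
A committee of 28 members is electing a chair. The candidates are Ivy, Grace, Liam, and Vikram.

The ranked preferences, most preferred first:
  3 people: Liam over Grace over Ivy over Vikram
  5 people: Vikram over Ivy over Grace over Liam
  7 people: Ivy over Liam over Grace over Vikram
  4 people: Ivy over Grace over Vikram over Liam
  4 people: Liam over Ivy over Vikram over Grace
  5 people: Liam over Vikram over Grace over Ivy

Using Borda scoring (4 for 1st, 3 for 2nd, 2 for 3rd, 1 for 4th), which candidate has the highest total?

Ivy

Ivy: 3×2 + 5×3 + 7×4 + 4×4 + 4×3 + 5×1 = 82
Grace: 3×3 + 5×2 + 7×2 + 4×3 + 4×1 + 5×2 = 59
Liam: 3×4 + 5×1 + 7×3 + 4×1 + 4×4 + 5×4 = 78
Vikram: 3×1 + 5×4 + 7×1 + 4×2 + 4×2 + 5×3 = 61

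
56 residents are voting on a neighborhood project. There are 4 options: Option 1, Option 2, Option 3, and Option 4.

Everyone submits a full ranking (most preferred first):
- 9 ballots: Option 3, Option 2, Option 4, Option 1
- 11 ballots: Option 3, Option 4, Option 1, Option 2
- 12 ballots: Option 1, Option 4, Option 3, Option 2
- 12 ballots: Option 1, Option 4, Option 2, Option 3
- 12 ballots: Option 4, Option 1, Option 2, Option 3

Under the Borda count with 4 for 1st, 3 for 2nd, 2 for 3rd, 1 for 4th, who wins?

Option 4

Option 1: 9×1 + 11×2 + 12×4 + 12×4 + 12×3 = 163
Option 2: 9×3 + 11×1 + 12×1 + 12×2 + 12×2 = 98
Option 3: 9×4 + 11×4 + 12×2 + 12×1 + 12×1 = 128
Option 4: 9×2 + 11×3 + 12×3 + 12×3 + 12×4 = 171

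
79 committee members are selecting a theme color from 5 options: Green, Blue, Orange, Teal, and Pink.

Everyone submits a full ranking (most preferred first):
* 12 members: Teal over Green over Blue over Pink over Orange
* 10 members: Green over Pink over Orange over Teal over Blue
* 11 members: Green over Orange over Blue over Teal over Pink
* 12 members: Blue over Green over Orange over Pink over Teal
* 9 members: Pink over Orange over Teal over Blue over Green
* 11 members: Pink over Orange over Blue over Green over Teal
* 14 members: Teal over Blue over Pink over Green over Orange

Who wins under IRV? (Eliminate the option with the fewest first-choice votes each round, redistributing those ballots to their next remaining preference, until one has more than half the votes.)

Green

Round 1: Green 21, Blue 12, Orange 0, Teal 26, Pink 20. Orange eliminated.
Round 2: Green 21, Blue 12, Teal 26, Pink 20. Blue eliminated.
Round 3: Green 33, Teal 26, Pink 20. Pink eliminated.
Round 4: Green 44, Teal 35. Green has a majority (≥40).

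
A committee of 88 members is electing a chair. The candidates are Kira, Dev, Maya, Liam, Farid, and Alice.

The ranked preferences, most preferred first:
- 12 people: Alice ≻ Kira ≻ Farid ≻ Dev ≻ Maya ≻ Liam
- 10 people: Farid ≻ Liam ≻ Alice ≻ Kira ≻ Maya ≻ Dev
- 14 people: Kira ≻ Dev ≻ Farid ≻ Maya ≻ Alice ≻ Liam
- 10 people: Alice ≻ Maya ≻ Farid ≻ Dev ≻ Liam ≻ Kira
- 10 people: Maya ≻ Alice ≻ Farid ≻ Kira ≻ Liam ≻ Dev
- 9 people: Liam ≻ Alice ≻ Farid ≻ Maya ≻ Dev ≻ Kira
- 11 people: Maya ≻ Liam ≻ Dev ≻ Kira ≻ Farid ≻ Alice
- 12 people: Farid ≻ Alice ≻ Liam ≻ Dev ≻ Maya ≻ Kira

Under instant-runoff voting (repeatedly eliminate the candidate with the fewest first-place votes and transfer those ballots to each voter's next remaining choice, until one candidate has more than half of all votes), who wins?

Round 1: Kira 14, Dev 0, Maya 21, Liam 9, Farid 22, Alice 22. Dev eliminated.
Round 2: Kira 14, Maya 21, Liam 9, Farid 22, Alice 22. Liam eliminated.
Round 3: Kira 14, Maya 21, Farid 22, Alice 31. Kira eliminated.
Round 4: Maya 21, Farid 36, Alice 31. Maya eliminated.
Round 5: Farid 47, Alice 41. Farid has a majority (≥45).

Farid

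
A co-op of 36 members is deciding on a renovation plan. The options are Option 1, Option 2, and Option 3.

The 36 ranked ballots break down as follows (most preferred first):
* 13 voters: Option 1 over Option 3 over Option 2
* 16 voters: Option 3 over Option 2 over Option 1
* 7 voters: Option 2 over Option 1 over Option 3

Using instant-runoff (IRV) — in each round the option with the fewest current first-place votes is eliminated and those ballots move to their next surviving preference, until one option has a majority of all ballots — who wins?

Round 1: Option 1 13, Option 2 7, Option 3 16. Option 2 eliminated.
Round 2: Option 1 20, Option 3 16. Option 1 has a majority (≥19).

Option 1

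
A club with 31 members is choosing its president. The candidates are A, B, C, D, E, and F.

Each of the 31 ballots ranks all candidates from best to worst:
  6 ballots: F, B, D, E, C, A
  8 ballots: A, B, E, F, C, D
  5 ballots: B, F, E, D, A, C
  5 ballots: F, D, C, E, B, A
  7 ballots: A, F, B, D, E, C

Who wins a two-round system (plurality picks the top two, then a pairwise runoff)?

Round 1 first-place votes: A 15, B 5, C 0, D 0, E 0, F 11. A and F advance.
Runoff: A is ranked above F on 15 ballots, F above A on 16.

F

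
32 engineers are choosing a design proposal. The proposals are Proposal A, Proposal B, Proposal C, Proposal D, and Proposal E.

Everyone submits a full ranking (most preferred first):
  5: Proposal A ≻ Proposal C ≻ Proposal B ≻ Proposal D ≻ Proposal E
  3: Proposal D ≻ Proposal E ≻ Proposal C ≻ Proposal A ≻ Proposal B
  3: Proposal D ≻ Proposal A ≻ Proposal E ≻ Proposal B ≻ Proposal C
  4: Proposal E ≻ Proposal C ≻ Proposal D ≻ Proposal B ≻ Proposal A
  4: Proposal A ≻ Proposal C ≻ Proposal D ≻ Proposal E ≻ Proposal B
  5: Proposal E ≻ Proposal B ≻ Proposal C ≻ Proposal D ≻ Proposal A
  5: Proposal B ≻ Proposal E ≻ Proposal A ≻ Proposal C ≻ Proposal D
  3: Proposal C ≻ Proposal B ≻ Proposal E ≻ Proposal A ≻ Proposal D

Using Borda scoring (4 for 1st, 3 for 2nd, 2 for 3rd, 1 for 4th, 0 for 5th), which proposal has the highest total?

Proposal E

Proposal A: 5×4 + 3×1 + 3×3 + 4×0 + 4×4 + 5×0 + 5×2 + 3×1 = 61
Proposal B: 5×2 + 3×0 + 3×1 + 4×1 + 4×0 + 5×3 + 5×4 + 3×3 = 61
Proposal C: 5×3 + 3×2 + 3×0 + 4×3 + 4×3 + 5×2 + 5×1 + 3×4 = 72
Proposal D: 5×1 + 3×4 + 3×4 + 4×2 + 4×2 + 5×1 + 5×0 + 3×0 = 50
Proposal E: 5×0 + 3×3 + 3×2 + 4×4 + 4×1 + 5×4 + 5×3 + 3×2 = 76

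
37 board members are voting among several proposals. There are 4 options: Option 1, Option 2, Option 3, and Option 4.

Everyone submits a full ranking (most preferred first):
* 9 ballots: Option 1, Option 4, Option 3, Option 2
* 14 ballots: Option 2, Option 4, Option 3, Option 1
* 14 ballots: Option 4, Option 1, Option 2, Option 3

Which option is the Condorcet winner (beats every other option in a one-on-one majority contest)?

Option 4 vs Option 1: 28–9
Option 4 vs Option 2: 23–14
Option 4 vs Option 3: 37–0
Option 4 beats every other option.

Option 4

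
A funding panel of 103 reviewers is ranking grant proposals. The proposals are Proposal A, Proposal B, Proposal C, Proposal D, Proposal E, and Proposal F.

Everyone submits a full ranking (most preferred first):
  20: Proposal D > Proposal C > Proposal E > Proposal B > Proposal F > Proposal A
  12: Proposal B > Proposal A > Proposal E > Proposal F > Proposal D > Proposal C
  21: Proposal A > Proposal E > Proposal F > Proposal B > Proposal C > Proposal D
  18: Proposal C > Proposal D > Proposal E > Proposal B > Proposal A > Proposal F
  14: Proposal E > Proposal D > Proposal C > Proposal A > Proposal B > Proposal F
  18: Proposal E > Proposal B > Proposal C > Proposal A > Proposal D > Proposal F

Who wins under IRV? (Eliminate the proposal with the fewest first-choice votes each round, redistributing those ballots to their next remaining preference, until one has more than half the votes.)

Proposal D

Round 1: Proposal A 21, Proposal B 12, Proposal C 18, Proposal D 20, Proposal E 32, Proposal F 0. Proposal F eliminated.
Round 2: Proposal A 21, Proposal B 12, Proposal C 18, Proposal D 20, Proposal E 32. Proposal B eliminated.
Round 3: Proposal A 33, Proposal C 18, Proposal D 20, Proposal E 32. Proposal C eliminated.
Round 4: Proposal A 33, Proposal D 38, Proposal E 32. Proposal E eliminated.
Round 5: Proposal A 51, Proposal D 52. Proposal D has a majority (≥52).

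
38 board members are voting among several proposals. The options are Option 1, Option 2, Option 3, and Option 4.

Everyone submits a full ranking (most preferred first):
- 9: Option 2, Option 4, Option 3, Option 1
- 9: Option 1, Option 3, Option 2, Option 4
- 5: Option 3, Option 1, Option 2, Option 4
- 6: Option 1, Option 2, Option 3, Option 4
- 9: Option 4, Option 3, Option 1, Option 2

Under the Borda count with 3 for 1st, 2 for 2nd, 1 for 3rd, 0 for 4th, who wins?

Option 3

Option 1: 9×0 + 9×3 + 5×2 + 6×3 + 9×1 = 64
Option 2: 9×3 + 9×1 + 5×1 + 6×2 + 9×0 = 53
Option 3: 9×1 + 9×2 + 5×3 + 6×1 + 9×2 = 66
Option 4: 9×2 + 9×0 + 5×0 + 6×0 + 9×3 = 45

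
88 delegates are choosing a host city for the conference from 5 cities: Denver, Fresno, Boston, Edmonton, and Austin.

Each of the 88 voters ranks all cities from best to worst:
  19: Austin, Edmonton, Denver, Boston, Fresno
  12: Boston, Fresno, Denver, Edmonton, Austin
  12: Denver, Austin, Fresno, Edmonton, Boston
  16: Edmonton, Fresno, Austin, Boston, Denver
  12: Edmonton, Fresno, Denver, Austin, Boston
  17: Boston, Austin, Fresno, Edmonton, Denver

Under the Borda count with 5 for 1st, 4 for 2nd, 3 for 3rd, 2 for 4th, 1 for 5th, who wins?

Denver: 19×3 + 12×3 + 12×5 + 16×1 + 12×3 + 17×1 = 222
Fresno: 19×1 + 12×4 + 12×3 + 16×4 + 12×4 + 17×3 = 266
Boston: 19×2 + 12×5 + 12×1 + 16×2 + 12×1 + 17×5 = 239
Edmonton: 19×4 + 12×2 + 12×2 + 16×5 + 12×5 + 17×2 = 298
Austin: 19×5 + 12×1 + 12×4 + 16×3 + 12×2 + 17×4 = 295

Edmonton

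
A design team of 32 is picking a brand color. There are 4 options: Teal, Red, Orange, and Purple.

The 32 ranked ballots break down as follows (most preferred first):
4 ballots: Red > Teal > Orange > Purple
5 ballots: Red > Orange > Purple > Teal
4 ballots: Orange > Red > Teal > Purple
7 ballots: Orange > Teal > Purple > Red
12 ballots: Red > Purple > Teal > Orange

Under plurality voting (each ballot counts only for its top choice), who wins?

Red

First-place votes: Teal 0, Red 21, Orange 11, Purple 0.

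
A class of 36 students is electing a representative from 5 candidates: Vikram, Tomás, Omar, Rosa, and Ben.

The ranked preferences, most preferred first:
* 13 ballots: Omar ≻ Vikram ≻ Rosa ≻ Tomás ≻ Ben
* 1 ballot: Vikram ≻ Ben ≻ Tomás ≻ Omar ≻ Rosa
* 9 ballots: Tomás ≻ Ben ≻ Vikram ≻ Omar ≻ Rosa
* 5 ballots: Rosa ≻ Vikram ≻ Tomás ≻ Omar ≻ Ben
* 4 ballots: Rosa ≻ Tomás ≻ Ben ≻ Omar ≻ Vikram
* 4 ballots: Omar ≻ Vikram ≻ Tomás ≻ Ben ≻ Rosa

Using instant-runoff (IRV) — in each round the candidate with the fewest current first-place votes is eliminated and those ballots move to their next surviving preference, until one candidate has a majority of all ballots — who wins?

Tomás

Round 1: Vikram 1, Tomás 9, Omar 17, Rosa 9, Ben 0. Ben eliminated.
Round 2: Vikram 1, Tomás 9, Omar 17, Rosa 9. Vikram eliminated.
Round 3: Tomás 10, Omar 17, Rosa 9. Rosa eliminated.
Round 4: Tomás 19, Omar 17. Tomás has a majority (≥19).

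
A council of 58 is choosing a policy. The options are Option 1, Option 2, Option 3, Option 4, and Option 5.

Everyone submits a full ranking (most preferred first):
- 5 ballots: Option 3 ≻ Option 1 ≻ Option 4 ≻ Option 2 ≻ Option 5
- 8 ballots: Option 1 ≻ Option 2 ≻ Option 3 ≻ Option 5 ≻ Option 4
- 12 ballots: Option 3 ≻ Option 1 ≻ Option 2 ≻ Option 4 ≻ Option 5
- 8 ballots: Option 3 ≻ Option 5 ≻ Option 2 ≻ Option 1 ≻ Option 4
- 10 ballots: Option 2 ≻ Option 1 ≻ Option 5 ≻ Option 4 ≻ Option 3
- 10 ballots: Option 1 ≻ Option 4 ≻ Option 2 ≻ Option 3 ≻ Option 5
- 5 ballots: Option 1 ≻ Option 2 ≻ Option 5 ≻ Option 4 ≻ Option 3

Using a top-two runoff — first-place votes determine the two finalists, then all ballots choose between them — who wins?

Round 1 first-place votes: Option 1 23, Option 2 10, Option 3 25, Option 4 0, Option 5 0. Option 3 and Option 1 advance.
Runoff: Option 3 is ranked above Option 1 on 25 ballots, Option 1 above Option 3 on 33.

Option 1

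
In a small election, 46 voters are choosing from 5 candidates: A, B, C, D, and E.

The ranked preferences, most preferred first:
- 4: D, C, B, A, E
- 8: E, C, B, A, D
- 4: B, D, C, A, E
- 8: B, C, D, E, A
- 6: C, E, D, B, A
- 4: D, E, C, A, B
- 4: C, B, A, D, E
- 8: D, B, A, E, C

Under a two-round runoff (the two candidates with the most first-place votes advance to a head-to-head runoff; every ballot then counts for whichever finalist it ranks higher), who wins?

Round 1 first-place votes: A 0, B 12, C 10, D 16, E 8. D and B advance.
Runoff: D is ranked above B on 22 ballots, B above D on 24.

B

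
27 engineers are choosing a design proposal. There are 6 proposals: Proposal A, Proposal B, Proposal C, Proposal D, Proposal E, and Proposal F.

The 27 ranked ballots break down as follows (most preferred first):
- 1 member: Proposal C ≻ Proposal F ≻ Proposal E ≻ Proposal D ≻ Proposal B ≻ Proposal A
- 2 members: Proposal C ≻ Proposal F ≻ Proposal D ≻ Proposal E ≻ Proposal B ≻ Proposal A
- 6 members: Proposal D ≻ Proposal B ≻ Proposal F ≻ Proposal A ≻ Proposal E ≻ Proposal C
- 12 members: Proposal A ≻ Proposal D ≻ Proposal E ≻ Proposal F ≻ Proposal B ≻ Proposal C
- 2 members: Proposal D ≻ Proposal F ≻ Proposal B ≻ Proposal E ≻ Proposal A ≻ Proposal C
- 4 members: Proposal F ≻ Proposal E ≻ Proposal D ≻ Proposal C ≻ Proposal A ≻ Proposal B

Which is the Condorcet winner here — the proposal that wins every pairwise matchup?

Proposal D

Proposal D vs Proposal A: 15–12
Proposal D vs Proposal B: 27–0
Proposal D vs Proposal C: 24–3
Proposal D vs Proposal E: 22–5
Proposal D vs Proposal F: 20–7
Proposal D beats every other proposal.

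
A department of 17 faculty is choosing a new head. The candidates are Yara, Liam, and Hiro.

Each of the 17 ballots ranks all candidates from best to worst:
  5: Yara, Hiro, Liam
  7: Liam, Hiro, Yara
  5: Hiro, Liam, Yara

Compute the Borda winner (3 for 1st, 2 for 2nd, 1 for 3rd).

Yara: 5×3 + 7×1 + 5×1 = 27
Liam: 5×1 + 7×3 + 5×2 = 36
Hiro: 5×2 + 7×2 + 5×3 = 39

Hiro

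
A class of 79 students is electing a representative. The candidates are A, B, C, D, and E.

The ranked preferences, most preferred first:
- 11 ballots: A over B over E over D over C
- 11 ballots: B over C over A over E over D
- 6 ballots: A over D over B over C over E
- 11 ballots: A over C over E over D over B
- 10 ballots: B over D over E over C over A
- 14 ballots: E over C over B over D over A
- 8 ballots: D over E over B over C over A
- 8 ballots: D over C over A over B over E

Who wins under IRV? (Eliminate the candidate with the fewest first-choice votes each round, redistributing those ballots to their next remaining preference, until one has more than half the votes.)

Round 1: A 28, B 21, C 0, D 16, E 14. C eliminated.
Round 2: A 28, B 21, D 16, E 14. E eliminated.
Round 3: A 28, B 35, D 16. D eliminated.
Round 4: A 36, B 43. B has a majority (≥40).

B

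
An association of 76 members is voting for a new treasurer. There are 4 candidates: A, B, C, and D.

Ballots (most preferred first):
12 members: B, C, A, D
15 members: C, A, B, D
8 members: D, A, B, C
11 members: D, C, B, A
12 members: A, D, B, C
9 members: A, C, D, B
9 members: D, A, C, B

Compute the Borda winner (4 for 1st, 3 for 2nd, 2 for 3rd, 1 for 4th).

A: 12×2 + 15×3 + 8×3 + 11×1 + 12×4 + 9×4 + 9×3 = 215
B: 12×4 + 15×2 + 8×2 + 11×2 + 12×2 + 9×1 + 9×1 = 158
C: 12×3 + 15×4 + 8×1 + 11×3 + 12×1 + 9×3 + 9×2 = 194
D: 12×1 + 15×1 + 8×4 + 11×4 + 12×3 + 9×2 + 9×4 = 193

A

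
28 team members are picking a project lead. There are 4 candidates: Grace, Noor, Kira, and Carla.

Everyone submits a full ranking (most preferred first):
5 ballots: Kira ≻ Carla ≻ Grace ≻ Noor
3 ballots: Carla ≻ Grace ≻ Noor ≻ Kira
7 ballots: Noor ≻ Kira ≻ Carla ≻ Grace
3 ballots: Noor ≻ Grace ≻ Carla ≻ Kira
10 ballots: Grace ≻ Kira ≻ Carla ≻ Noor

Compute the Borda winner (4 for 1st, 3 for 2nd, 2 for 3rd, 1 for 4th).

Kira

Grace: 5×2 + 3×3 + 7×1 + 3×3 + 10×4 = 75
Noor: 5×1 + 3×2 + 7×4 + 3×4 + 10×1 = 61
Kira: 5×4 + 3×1 + 7×3 + 3×1 + 10×3 = 77
Carla: 5×3 + 3×4 + 7×2 + 3×2 + 10×2 = 67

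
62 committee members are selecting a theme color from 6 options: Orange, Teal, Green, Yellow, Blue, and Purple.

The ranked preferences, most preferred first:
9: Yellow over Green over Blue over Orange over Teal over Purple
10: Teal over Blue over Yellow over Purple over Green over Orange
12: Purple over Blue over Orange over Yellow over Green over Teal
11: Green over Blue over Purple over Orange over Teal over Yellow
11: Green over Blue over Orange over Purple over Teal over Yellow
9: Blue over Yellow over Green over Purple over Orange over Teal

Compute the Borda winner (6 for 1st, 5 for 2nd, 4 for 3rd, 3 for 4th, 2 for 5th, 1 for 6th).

Blue

Orange: 9×3 + 10×1 + 12×4 + 11×3 + 11×4 + 9×2 = 180
Teal: 9×2 + 10×6 + 12×1 + 11×2 + 11×2 + 9×1 = 143
Green: 9×5 + 10×2 + 12×2 + 11×6 + 11×6 + 9×4 = 257
Yellow: 9×6 + 10×4 + 12×3 + 11×1 + 11×1 + 9×5 = 197
Blue: 9×4 + 10×5 + 12×5 + 11×5 + 11×5 + 9×6 = 310
Purple: 9×1 + 10×3 + 12×6 + 11×4 + 11×3 + 9×3 = 215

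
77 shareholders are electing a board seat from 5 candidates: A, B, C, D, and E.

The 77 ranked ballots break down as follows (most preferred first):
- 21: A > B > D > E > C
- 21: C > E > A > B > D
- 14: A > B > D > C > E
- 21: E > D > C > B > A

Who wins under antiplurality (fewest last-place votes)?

B

Last-place votes: A 21, B 0, C 21, D 21, E 14.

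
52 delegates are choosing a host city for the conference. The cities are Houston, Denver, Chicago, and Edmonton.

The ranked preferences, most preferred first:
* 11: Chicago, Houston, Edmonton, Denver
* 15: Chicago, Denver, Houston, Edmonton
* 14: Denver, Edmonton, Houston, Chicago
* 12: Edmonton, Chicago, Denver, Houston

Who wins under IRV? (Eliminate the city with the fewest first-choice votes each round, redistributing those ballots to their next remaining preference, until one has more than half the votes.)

Round 1: Houston 0, Denver 14, Chicago 26, Edmonton 12. Houston eliminated.
Round 2: Denver 14, Chicago 26, Edmonton 12. Edmonton eliminated.
Round 3: Denver 14, Chicago 38. Chicago has a majority (≥27).

Chicago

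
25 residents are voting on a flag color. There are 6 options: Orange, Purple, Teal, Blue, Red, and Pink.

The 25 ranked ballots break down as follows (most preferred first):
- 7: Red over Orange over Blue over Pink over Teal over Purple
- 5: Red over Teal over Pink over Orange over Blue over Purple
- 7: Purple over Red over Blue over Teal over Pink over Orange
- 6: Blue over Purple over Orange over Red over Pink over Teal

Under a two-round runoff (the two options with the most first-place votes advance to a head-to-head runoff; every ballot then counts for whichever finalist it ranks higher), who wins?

Purple

Round 1 first-place votes: Orange 0, Purple 7, Teal 0, Blue 6, Red 12, Pink 0. Red and Purple advance.
Runoff: Red is ranked above Purple on 12 ballots, Purple above Red on 13.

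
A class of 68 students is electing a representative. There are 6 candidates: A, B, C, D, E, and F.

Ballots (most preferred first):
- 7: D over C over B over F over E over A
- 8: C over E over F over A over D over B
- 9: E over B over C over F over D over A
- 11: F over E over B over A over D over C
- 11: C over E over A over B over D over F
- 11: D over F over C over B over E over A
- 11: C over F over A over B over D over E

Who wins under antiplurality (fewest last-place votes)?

D

Last-place votes: A 27, B 8, C 11, D 0, E 11, F 11.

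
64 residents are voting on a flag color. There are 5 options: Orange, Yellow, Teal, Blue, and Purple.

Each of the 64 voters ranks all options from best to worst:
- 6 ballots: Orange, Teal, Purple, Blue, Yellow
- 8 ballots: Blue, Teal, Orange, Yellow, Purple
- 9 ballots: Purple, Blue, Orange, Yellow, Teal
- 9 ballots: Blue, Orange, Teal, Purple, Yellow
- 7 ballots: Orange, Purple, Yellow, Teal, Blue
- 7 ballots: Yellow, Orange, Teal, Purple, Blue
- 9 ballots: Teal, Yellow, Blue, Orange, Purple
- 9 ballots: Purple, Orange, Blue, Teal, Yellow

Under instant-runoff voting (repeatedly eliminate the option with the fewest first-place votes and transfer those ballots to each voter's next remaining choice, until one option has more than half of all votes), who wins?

Blue

Round 1: Orange 13, Yellow 7, Teal 9, Blue 17, Purple 18. Yellow eliminated.
Round 2: Orange 20, Teal 9, Blue 17, Purple 18. Teal eliminated.
Round 3: Orange 20, Blue 26, Purple 18. Purple eliminated.
Round 4: Orange 29, Blue 35. Blue has a majority (≥33).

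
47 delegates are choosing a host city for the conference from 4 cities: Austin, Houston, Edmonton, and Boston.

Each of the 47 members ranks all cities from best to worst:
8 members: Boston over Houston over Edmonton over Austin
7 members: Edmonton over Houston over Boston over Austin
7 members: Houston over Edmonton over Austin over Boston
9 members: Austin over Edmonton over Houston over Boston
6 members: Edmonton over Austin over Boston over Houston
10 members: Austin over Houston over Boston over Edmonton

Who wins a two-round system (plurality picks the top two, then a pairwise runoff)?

Round 1 first-place votes: Austin 19, Houston 7, Edmonton 13, Boston 8. Austin and Edmonton advance.
Runoff: Austin is ranked above Edmonton on 19 ballots, Edmonton above Austin on 28.

Edmonton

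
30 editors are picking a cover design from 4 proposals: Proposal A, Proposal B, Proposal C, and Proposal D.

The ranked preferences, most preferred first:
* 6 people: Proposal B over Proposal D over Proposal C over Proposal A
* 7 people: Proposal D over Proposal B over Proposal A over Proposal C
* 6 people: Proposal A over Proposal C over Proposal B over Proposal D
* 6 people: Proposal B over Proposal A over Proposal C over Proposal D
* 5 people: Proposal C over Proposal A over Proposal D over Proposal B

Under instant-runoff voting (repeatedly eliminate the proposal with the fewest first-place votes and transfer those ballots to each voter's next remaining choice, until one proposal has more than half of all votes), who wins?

Round 1: Proposal A 6, Proposal B 12, Proposal C 5, Proposal D 7. Proposal C eliminated.
Round 2: Proposal A 11, Proposal B 12, Proposal D 7. Proposal D eliminated.
Round 3: Proposal A 11, Proposal B 19. Proposal B has a majority (≥16).

Proposal B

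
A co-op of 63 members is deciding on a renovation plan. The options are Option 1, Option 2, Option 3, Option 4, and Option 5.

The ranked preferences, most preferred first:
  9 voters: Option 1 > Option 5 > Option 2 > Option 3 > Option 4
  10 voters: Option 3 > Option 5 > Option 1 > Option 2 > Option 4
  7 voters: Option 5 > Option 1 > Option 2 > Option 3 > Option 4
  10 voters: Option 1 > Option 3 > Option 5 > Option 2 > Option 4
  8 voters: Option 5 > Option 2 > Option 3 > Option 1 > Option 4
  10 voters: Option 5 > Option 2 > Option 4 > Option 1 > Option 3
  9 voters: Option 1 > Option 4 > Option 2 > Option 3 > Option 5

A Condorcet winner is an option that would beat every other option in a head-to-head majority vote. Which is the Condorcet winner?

Option 5 vs Option 1: 35–28
Option 5 vs Option 2: 54–9
Option 5 vs Option 3: 34–29
Option 5 vs Option 4: 54–9
Option 5 beats every other option.

Option 5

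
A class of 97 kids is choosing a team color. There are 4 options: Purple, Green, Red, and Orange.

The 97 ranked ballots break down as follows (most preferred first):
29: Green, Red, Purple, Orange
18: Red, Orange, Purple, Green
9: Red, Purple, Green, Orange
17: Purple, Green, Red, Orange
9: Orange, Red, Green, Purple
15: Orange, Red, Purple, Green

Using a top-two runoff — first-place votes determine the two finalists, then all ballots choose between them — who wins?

Round 1 first-place votes: Purple 17, Green 29, Red 27, Orange 24. Green and Red advance.
Runoff: Green is ranked above Red on 46 ballots, Red above Green on 51.

Red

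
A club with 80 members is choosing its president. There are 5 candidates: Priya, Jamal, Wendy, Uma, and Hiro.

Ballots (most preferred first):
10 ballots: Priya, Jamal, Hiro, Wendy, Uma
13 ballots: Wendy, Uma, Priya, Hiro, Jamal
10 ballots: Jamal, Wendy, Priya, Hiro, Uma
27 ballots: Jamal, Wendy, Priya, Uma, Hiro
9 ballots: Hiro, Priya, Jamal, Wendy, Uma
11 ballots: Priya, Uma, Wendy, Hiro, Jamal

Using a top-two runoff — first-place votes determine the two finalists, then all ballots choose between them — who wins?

Round 1 first-place votes: Priya 21, Jamal 37, Wendy 13, Uma 0, Hiro 9. Jamal and Priya advance.
Runoff: Jamal is ranked above Priya on 37 ballots, Priya above Jamal on 43.

Priya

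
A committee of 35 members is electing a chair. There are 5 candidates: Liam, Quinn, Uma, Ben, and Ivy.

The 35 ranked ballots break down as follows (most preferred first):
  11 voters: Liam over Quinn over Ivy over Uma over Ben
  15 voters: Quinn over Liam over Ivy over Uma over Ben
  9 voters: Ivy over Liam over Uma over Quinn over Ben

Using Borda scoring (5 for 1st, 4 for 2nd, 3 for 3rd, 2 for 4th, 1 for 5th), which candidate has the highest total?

Liam: 11×5 + 15×4 + 9×4 = 151
Quinn: 11×4 + 15×5 + 9×2 = 137
Uma: 11×2 + 15×2 + 9×3 = 79
Ben: 11×1 + 15×1 + 9×1 = 35
Ivy: 11×3 + 15×3 + 9×5 = 123

Liam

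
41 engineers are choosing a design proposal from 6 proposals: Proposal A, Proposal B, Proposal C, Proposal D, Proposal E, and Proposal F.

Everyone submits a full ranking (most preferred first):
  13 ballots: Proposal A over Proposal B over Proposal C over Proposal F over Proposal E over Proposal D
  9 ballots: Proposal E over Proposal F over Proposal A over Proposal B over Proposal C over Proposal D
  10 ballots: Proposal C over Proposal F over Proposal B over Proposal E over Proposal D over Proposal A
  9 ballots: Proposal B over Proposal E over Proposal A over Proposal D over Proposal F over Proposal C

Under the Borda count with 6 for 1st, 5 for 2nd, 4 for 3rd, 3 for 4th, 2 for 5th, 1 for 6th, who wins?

Proposal A: 13×6 + 9×4 + 10×1 + 9×4 = 160
Proposal B: 13×5 + 9×3 + 10×4 + 9×6 = 186
Proposal C: 13×4 + 9×2 + 10×6 + 9×1 = 139
Proposal D: 13×1 + 9×1 + 10×2 + 9×3 = 69
Proposal E: 13×2 + 9×6 + 10×3 + 9×5 = 155
Proposal F: 13×3 + 9×5 + 10×5 + 9×2 = 152

Proposal B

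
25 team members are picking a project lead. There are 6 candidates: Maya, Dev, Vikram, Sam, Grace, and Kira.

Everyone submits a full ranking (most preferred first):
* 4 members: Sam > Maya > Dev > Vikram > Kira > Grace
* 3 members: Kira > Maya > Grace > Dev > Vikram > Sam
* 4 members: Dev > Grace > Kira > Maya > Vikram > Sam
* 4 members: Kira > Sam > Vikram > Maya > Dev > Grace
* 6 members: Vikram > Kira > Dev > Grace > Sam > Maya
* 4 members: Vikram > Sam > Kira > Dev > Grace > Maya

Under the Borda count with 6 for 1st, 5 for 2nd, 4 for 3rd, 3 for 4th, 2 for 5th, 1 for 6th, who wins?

Kira

Maya: 4×5 + 3×5 + 4×3 + 4×3 + 6×1 + 4×1 = 69
Dev: 4×4 + 3×3 + 4×6 + 4×2 + 6×4 + 4×3 = 93
Vikram: 4×3 + 3×2 + 4×2 + 4×4 + 6×6 + 4×6 = 102
Sam: 4×6 + 3×1 + 4×1 + 4×5 + 6×2 + 4×5 = 83
Grace: 4×1 + 3×4 + 4×5 + 4×1 + 6×3 + 4×2 = 66
Kira: 4×2 + 3×6 + 4×4 + 4×6 + 6×5 + 4×4 = 112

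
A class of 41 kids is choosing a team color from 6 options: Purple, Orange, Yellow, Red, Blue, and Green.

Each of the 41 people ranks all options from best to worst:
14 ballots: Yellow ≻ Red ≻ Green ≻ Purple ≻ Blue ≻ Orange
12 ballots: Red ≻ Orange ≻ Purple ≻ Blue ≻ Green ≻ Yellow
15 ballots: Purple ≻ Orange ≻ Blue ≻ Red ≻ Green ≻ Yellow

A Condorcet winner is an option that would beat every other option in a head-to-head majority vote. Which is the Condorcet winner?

Red vs Purple: 26–15
Red vs Orange: 26–15
Red vs Yellow: 27–14
Red vs Blue: 26–15
Red vs Green: 41–0
Red beats every other option.

Red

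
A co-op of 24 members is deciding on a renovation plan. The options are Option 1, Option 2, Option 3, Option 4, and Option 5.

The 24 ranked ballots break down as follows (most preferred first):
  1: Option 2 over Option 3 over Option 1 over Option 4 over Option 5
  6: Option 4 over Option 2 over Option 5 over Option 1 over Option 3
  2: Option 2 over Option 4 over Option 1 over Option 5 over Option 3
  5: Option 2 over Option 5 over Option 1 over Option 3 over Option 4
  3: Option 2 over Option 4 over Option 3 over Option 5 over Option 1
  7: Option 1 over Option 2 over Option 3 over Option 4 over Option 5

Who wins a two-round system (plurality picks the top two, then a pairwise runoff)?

Option 2

Round 1 first-place votes: Option 1 7, Option 2 11, Option 3 0, Option 4 6, Option 5 0. Option 2 and Option 1 advance.
Runoff: Option 2 is ranked above Option 1 on 17 ballots, Option 1 above Option 2 on 7.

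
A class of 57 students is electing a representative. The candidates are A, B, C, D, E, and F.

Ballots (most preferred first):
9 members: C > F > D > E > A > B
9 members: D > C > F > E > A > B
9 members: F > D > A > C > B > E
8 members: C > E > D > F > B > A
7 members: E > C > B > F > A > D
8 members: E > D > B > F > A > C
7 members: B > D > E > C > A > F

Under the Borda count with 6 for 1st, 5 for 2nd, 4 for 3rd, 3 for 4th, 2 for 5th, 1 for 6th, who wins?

D

A: 9×2 + 9×2 + 9×4 + 8×1 + 7×2 + 8×2 + 7×2 = 124
B: 9×1 + 9×1 + 9×2 + 8×2 + 7×4 + 8×4 + 7×6 = 154
C: 9×6 + 9×5 + 9×3 + 8×6 + 7×5 + 8×1 + 7×3 = 238
D: 9×4 + 9×6 + 9×5 + 8×4 + 7×1 + 8×5 + 7×5 = 249
E: 9×3 + 9×3 + 9×1 + 8×5 + 7×6 + 8×6 + 7×4 = 221
F: 9×5 + 9×4 + 9×6 + 8×3 + 7×3 + 8×3 + 7×1 = 211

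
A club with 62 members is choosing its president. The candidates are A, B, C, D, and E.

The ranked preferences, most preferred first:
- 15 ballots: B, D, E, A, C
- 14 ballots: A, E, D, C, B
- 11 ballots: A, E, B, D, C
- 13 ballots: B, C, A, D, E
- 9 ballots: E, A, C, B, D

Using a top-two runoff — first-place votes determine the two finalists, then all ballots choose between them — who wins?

Round 1 first-place votes: A 25, B 28, C 0, D 0, E 9. B and A advance.
Runoff: B is ranked above A on 28 ballots, A above B on 34.

A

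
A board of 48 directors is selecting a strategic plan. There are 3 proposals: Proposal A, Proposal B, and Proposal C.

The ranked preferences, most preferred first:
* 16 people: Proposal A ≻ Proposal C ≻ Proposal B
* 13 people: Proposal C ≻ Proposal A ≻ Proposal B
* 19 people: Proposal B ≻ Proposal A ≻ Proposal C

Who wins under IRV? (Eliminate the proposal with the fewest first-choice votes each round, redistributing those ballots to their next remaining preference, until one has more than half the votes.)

Proposal A

Round 1: Proposal A 16, Proposal B 19, Proposal C 13. Proposal C eliminated.
Round 2: Proposal A 29, Proposal B 19. Proposal A has a majority (≥25).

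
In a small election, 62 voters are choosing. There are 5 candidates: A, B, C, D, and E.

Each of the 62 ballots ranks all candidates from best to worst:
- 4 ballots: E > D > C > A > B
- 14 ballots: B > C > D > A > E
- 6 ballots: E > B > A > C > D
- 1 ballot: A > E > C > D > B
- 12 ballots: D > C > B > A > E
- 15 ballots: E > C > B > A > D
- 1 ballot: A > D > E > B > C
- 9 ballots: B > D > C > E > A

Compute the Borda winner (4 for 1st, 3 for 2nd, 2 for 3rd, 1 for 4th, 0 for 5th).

A: 4×1 + 14×1 + 6×2 + 1×4 + 12×1 + 15×1 + 1×4 + 9×0 = 65
B: 4×0 + 14×4 + 6×3 + 1×0 + 12×2 + 15×2 + 1×1 + 9×4 = 165
C: 4×2 + 14×3 + 6×1 + 1×2 + 12×3 + 15×3 + 1×0 + 9×2 = 157
D: 4×3 + 14×2 + 6×0 + 1×1 + 12×4 + 15×0 + 1×3 + 9×3 = 119
E: 4×4 + 14×0 + 6×4 + 1×3 + 12×0 + 15×4 + 1×2 + 9×1 = 114

B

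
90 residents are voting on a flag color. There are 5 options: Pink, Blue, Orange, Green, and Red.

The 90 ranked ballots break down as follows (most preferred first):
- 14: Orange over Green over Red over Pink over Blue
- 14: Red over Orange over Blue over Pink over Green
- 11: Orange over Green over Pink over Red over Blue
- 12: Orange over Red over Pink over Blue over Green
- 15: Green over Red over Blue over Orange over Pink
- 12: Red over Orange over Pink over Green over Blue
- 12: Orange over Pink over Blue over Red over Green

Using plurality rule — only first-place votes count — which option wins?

First-place votes: Pink 0, Blue 0, Orange 49, Green 15, Red 26.

Orange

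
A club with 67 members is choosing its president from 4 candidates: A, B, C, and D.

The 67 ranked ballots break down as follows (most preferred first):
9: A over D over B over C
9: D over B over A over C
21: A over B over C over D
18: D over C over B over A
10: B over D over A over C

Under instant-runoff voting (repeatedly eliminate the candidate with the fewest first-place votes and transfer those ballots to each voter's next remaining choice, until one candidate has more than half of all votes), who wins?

D

Round 1: A 30, B 10, C 0, D 27. C eliminated.
Round 2: A 30, B 10, D 27. B eliminated.
Round 3: A 30, D 37. D has a majority (≥34).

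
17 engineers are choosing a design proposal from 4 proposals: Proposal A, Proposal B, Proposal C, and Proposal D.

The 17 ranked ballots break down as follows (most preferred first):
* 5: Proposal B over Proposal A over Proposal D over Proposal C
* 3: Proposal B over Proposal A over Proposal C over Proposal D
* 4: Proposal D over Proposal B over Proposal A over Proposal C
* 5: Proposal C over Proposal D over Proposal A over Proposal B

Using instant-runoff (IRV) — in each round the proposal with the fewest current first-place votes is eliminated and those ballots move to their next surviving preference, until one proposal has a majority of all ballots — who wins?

Round 1: Proposal A 0, Proposal B 8, Proposal C 5, Proposal D 4. Proposal A eliminated.
Round 2: Proposal B 8, Proposal C 5, Proposal D 4. Proposal D eliminated.
Round 3: Proposal B 12, Proposal C 5. Proposal B has a majority (≥9).

Proposal B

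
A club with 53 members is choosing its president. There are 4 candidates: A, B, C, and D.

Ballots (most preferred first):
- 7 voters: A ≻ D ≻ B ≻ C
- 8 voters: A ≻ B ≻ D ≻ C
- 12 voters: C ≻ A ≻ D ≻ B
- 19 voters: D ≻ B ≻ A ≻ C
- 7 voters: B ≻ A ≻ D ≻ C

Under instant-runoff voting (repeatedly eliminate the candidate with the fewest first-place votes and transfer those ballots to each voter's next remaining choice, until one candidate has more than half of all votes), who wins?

Round 1: A 15, B 7, C 12, D 19. B eliminated.
Round 2: A 22, C 12, D 19. C eliminated.
Round 3: A 34, D 19. A has a majority (≥27).

A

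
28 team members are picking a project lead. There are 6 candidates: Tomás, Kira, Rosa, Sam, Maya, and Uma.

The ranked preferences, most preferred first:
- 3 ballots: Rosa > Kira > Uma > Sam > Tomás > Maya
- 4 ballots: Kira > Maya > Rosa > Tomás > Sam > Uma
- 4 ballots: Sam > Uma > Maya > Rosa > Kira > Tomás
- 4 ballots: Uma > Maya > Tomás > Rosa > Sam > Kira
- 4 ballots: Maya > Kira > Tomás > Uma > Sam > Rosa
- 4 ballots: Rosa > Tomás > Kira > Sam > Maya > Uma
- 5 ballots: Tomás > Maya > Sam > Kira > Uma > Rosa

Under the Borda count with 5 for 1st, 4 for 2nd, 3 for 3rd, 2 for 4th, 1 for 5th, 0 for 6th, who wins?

Tomás: 3×1 + 4×2 + 4×0 + 4×3 + 4×3 + 4×4 + 5×5 = 76
Kira: 3×4 + 4×5 + 4×1 + 4×0 + 4×4 + 4×3 + 5×2 = 74
Rosa: 3×5 + 4×3 + 4×2 + 4×2 + 4×0 + 4×5 + 5×0 = 63
Sam: 3×2 + 4×1 + 4×5 + 4×1 + 4×1 + 4×2 + 5×3 = 61
Maya: 3×0 + 4×4 + 4×3 + 4×4 + 4×5 + 4×1 + 5×4 = 88
Uma: 3×3 + 4×0 + 4×4 + 4×5 + 4×2 + 4×0 + 5×1 = 58

Maya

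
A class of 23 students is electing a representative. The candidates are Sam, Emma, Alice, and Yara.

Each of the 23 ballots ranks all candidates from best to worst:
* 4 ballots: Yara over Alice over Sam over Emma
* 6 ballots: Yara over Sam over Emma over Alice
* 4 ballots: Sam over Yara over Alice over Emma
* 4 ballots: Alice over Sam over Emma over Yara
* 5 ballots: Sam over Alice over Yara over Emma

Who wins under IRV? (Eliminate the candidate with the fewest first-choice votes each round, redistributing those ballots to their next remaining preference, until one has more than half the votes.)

Sam

Round 1: Sam 9, Emma 0, Alice 4, Yara 10. Emma eliminated.
Round 2: Sam 9, Alice 4, Yara 10. Alice eliminated.
Round 3: Sam 13, Yara 10. Sam has a majority (≥12).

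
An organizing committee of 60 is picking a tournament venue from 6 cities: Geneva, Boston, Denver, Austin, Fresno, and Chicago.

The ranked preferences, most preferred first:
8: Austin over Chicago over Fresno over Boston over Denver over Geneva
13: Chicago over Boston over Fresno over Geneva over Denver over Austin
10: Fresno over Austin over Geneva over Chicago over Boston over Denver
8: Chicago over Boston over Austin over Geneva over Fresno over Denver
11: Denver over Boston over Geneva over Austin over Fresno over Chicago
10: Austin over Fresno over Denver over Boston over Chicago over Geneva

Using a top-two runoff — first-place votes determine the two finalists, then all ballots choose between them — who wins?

Austin

Round 1 first-place votes: Geneva 0, Boston 0, Denver 11, Austin 18, Fresno 10, Chicago 21. Chicago and Austin advance.
Runoff: Chicago is ranked above Austin on 21 ballots, Austin above Chicago on 39.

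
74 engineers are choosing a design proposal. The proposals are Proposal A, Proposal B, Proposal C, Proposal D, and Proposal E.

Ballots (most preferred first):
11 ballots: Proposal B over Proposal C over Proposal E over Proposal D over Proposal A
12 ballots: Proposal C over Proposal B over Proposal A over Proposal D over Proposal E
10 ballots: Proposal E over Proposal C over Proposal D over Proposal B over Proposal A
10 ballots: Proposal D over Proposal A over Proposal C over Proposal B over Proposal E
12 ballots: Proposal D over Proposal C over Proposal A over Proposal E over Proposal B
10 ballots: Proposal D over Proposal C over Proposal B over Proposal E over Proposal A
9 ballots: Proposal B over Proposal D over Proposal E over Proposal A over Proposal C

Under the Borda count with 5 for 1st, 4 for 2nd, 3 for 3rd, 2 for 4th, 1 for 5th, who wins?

Proposal D

Proposal A: 11×1 + 12×3 + 10×1 + 10×4 + 12×3 + 10×1 + 9×2 = 161
Proposal B: 11×5 + 12×4 + 10×2 + 10×2 + 12×1 + 10×3 + 9×5 = 230
Proposal C: 11×4 + 12×5 + 10×4 + 10×3 + 12×4 + 10×4 + 9×1 = 271
Proposal D: 11×2 + 12×2 + 10×3 + 10×5 + 12×5 + 10×5 + 9×4 = 272
Proposal E: 11×3 + 12×1 + 10×5 + 10×1 + 12×2 + 10×2 + 9×3 = 176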